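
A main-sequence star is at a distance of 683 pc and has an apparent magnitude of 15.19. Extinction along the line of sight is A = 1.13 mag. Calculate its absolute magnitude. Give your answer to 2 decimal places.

M ≈ 4.89

5 log₁₀(d/10 pc) = 5 log₁₀(683.0) − 5 = 9.172
M = m − 5 log₁₀(d/10) − A = 15.19 − 9.172 − 1.13 = 4.888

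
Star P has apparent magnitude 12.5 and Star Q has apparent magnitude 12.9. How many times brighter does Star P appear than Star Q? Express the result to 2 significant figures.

1.4

Magnitude difference = -0.4
Flux ratio = 10^(−0.4 Δm) = 10^(−0.4 × -0.4) = 10^0.160 = 1.445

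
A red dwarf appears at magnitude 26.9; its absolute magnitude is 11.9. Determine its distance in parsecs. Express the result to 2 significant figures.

μ = m − M = 15.000
m − M = 5 log₁₀ d − 5
log₁₀ d = (m − M)/5 + 1 = 4.0000
d = 10^4.0000 = 10000 pc

d ≈ 10000 pc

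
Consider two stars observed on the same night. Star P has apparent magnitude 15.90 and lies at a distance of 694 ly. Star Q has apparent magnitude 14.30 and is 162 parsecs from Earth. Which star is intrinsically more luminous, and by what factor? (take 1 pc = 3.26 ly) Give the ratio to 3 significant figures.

Star P: d = 694 ly / 3.26 = 212.9 pc
Star P: M = m − 5 log₁₀ d + 5 = 15.90 − 5·2.3281 + 5 = 9.259
Star Q: M = m − 5 log₁₀ d + 5 = 14.30 − 5·2.2095 + 5 = 8.252
ΔM = M_P − M_Q = 9.259 − (8.252) = 1.007; smaller M is more luminous → Star Q.
L ratio = 10^(0.4 |ΔM|) = 10^0.403 = 2.528

Star Q is more luminous, by a factor of 2.53.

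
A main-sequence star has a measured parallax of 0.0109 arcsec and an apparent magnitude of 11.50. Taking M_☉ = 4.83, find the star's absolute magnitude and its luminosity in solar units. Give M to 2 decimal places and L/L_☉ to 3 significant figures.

M ≈ 6.69; L/L_☉ ≈ 0.181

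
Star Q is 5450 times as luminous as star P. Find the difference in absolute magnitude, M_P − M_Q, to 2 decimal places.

Pogson: ΔM = −2.5 log₁₀(ratio) = −2.5 log₁₀(5450) = −2.5 × 3.7364 = -9.341
Star Q is brighter so has the smaller magnitude: M_P − M_Q is positive.

M_P − M_Q ≈ 9.34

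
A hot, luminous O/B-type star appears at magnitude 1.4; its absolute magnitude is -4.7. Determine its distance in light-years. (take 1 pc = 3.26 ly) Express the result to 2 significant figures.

d ≈ 540 ly

Distance modulus: m − M = 1.4 − (-4.7) = 6.100
m − M = 5 log₁₀ d − 5
log₁₀ d = (m − M)/5 + 1 = 2.2200
d = 10^2.2200 = 166.0 pc
= 541.0 ly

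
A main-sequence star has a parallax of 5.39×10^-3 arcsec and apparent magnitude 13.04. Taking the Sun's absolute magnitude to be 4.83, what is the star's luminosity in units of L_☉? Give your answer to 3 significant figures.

L/L_☉ ≈ 0.179

d = 1/p = 1/5.39×10^-3″ = 185.5 pc
M = m − 5 log₁₀ d + 5 = 13.04 − 5·2.2684 + 5 = 6.698
M − M_☉ = 6.698 − 4.83 = 1.868
L/L_☉ = 10^(−0.4 × 1.868) = 0.1790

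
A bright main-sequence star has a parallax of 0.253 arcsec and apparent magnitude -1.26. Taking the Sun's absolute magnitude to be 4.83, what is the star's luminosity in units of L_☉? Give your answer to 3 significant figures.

d = 1/p = 1/0.253″ = 3.953 pc
M = m − 5 log₁₀ d + 5 = -1.26 − 5·0.5969 + 5 = 0.756
M − M_☉ = 0.756 − 4.83 = -4.074
L/L_☉ = 10^(−0.4 × -4.074) = 42.63

L/L_☉ ≈ 42.6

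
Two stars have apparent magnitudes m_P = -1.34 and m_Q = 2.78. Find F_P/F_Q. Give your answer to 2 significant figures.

F_P/F_Q ≈ 44

Δm = -1.34 − (2.78) = -4.12
Flux ratio = 10^(−0.4 Δm) = 10^(−0.4 × -4.12) = 10^1.648 = 44.46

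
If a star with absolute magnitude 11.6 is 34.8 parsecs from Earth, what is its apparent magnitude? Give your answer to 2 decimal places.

m ≈ 14.31

m = M + 5 log₁₀ d − 5 = 11.6 + 5·1.5416 − 5 = 14.308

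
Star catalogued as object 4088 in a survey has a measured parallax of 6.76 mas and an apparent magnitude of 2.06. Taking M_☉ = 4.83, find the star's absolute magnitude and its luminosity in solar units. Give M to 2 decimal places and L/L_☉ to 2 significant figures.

d = 1/p = 1000/6.76 mas = 147.9 pc
M = m − 5 log₁₀ d + 5 = 2.06 − 5·2.1701 + 5 = -3.790
M − M_☉ = -3.790 − 4.83 = -8.620
L/L_☉ = 10^(−0.4 × -8.620) = 2806

M ≈ -3.79; L/L_☉ ≈ 2800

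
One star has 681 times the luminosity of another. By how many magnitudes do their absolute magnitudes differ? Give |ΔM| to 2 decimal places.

|ΔM| ≈ 7.08

Pogson: ΔM = −2.5 log₁₀(ratio) = −2.5 log₁₀(681) = −2.5 × 2.8331 = -7.083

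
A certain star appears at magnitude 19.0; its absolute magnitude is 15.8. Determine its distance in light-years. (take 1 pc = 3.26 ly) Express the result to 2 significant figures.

d ≈ 140 ly

μ = m − M = 3.200
m − M = 5 log₁₀ d − 5
log₁₀ d = (m − M)/5 + 1 = 1.6400
d = 10^1.6400 = 43.65 pc
= 142.3 ly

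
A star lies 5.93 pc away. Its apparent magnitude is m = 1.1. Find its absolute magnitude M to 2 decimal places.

M ≈ 2.23

5 log₁₀(d/10 pc) = 5 log₁₀(5.930) − 5 = -1.135
M = m − 5 log₁₀(d/10) = 1.1 + 1.135 = 2.235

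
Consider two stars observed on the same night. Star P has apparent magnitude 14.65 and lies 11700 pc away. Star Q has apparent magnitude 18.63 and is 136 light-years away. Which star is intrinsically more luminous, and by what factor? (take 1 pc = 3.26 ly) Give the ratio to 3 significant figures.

Star P: M = m − 5 log₁₀ d + 5 = 14.65 − 5·4.0682 + 5 = -0.691
Star Q: d = 136 ly / 3.26 = 41.72 pc
Star Q: M = m − 5 log₁₀ d + 5 = 18.63 − 5·1.6203 + 5 = 15.528
ΔM = M_P − M_Q = -0.691 − (15.528) = -16.219; smaller M is more luminous → Star P.
L ratio = 10^(0.4 |ΔM|) = 10^6.488 = 3.074×10^6

Star P is more luminous, by a factor of 3.07×10^6.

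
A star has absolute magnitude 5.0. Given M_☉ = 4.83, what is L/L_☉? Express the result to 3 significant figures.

L/L_☉ ≈ 0.855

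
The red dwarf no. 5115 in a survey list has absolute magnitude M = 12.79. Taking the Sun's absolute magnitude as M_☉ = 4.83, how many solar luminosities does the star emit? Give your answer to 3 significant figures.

L/L_☉ ≈ 6.55×10^-4

M − M_☉ = 12.79 − 4.83 = 7.960
L/L_☉ = 10^(−0.4 (M − M_☉)) = 10^-3.184 = 6.546×10^-4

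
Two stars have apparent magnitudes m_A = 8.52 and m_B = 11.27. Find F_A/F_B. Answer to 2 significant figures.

Δm = 8.52 − (11.27) = -2.75
Flux ratio = 10^(−0.4 Δm) = 10^(−0.4 × -2.75) = 10^1.100 = 12.59

F_A/F_B ≈ 13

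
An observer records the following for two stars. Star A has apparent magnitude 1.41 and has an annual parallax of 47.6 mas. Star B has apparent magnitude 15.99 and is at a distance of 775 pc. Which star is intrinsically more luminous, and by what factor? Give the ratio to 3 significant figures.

Star A: p = 47.6 mas = 0.0476″ → d = 1/p = 21.01 pc
Star A: M = m − 5 log₁₀ d + 5 = 1.41 − 5·1.3224 + 5 = -0.202
Star B: M = m − 5 log₁₀ d + 5 = 15.99 − 5·2.8893 + 5 = 6.543
ΔM = M_A − M_B = -0.202 − (6.543) = -6.745; smaller M is more luminous → Star A.
L ratio = 10^(0.4 |ΔM|) = 10^2.698 = 499.1

Star A is more luminous, by a factor of 499.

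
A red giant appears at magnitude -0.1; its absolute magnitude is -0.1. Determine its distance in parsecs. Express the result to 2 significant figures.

d ≈ 10 pc

μ = m − M = 0.000
m − M = 5 log₁₀ d − 5
log₁₀ d = (m − M)/5 + 1 = 1.0000
d = 10^1.0000 = 10.00 pc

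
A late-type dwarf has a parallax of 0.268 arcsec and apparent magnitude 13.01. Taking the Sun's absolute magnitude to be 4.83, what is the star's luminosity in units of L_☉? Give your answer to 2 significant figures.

L/L_☉ ≈ 7.4×10^-5

d = 1/p = 1/0.268″ = 3.731 pc
M = m − 5 log₁₀ d + 5 = 13.01 − 5·0.5719 + 5 = 15.151
M − M_☉ = 15.151 − 4.83 = 10.321
L/L_☉ = 10^(−0.4 × 10.321) = 7.443×10^-5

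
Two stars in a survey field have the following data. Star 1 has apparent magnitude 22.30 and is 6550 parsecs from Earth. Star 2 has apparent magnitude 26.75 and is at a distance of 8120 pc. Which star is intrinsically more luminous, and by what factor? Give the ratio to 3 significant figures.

Star 1 is more luminous, by a factor of 39.2.

Star 1: M = m − 5 log₁₀ d + 5 = 22.30 − 5·3.8162 + 5 = 8.219
Star 2: M = m − 5 log₁₀ d + 5 = 26.75 − 5·3.9096 + 5 = 12.202
ΔM = M_1 − M_2 = 8.219 − (12.202) = -3.983; smaller M is more luminous → Star 1.
L ratio = 10^(0.4 |ΔM|) = 10^1.593 = 39.21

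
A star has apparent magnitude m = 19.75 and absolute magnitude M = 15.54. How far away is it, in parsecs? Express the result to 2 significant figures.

d ≈ 70 pc

μ = m − M = 4.210
m − M = 5 log₁₀ d − 5
log₁₀ d = (m − M)/5 + 1 = 1.8420
d = 10^1.8420 = 69.50 pc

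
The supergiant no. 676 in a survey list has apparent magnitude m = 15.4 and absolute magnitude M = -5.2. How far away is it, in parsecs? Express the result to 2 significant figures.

Distance modulus: m − M = 15.4 − (-5.2) = 20.600
m − M = 5 log₁₀ d − 5
log₁₀ d = (m − M)/5 + 1 = 5.1200
d = 10^5.1200 = 131800 pc

d ≈ 130000 pc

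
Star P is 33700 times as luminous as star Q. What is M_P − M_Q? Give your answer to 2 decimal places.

M_P − M_Q ≈ -11.32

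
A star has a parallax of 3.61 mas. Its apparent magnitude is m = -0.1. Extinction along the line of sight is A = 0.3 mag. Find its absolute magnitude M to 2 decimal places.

M ≈ -7.61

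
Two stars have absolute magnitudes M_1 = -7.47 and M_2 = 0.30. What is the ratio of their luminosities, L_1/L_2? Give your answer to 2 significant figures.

ΔM = M_1 − M_2 = -7.77
L_1/L_2 = 10^(−0.4 ΔM) = 10^3.108 = 1282

L_1/L_2 ≈ 1300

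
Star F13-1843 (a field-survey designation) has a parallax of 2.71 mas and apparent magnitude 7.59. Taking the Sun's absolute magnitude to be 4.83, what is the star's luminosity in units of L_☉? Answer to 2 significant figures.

L/L_☉ ≈ 110

d = 1/p = 1000/2.71 mas = 369.0 pc
M = m − 5 log₁₀ d + 5 = 7.59 − 5·2.5670 + 5 = -0.245
M − M_☉ = -0.245 − 4.83 = -5.075
L/L_☉ = 10^(−0.4 × -5.075) = 107.2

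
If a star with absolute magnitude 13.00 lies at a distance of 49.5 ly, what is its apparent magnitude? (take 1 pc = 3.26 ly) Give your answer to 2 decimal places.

d = 49.5 ly / 3.26 = 15.18 pc
m = M + 5 log₁₀ d − 5 = 13.00 + 5·1.1814 − 5 = 13.907

m ≈ 13.91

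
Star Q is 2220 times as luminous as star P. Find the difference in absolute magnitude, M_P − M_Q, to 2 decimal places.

M_P − M_Q ≈ 8.37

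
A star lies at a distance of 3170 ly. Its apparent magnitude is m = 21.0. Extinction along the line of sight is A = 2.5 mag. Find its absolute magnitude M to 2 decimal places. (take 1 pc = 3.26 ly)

d = 3170 ly / 3.26 = 972.4 pc
5 log₁₀(d/10 pc) = 5 log₁₀(972.4) − 5 = 9.939
M = m − 5 log₁₀(d/10) − A = 21.0 − 9.939 − 2.5 = 8.561

M ≈ 8.56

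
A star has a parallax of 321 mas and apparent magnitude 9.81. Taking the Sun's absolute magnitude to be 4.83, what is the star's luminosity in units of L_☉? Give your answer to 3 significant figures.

L/L_☉ ≈ 9.89×10^-4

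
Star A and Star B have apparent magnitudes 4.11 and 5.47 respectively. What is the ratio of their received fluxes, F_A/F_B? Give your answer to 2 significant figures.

F_A/F_B ≈ 3.5

Magnitude difference = -1.36
Flux ratio = 10^(−0.4 Δm) = 10^(−0.4 × -1.36) = 10^0.544 = 3.499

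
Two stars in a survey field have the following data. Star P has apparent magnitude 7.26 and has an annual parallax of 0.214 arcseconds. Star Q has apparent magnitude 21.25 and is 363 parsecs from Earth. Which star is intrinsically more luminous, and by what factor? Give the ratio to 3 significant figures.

Star P: d = 1/p = 1/0.214″ = 4.673 pc
Star P: M = m − 5 log₁₀ d + 5 = 7.26 − 5·0.6696 + 5 = 8.912
Star Q: M = m − 5 log₁₀ d + 5 = 21.25 − 5·2.5599 + 5 = 13.450
ΔM = M_P − M_Q = 8.912 − (13.450) = -4.538; smaller M is more luminous → Star P.
L ratio = 10^(0.4 |ΔM|) = 10^1.815 = 65.37

Star P is more luminous, by a factor of 65.4.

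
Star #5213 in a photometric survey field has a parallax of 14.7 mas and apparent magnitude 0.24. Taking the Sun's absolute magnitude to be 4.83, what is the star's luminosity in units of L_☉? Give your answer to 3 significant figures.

L/L_☉ ≈ 3170

d = 1/p = 1000/14.7 mas = 68.03 pc
M = m − 5 log₁₀ d + 5 = 0.24 − 5·1.8327 + 5 = -3.923
M − M_☉ = -3.923 − 4.83 = -8.753
L/L_☉ = 10^(−0.4 × -8.753) = 3172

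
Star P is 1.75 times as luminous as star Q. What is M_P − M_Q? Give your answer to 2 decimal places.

M_P − M_Q ≈ -0.61

Pogson: ΔM = −2.5 log₁₀(ratio) = −2.5 log₁₀(1.75) = −2.5 × 0.2430 = -0.608
Star P is brighter, so it has the smaller magnitude: the difference is negative.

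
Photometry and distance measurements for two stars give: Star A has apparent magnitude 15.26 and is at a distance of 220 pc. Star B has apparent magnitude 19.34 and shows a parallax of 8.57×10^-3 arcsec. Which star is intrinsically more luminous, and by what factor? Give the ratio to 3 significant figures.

Star A: M = m − 5 log₁₀ d + 5 = 15.26 − 5·2.3424 + 5 = 8.548
Star B: d = 1/p = 1/8.57×10^-3″ = 116.7 pc
Star B: M = m − 5 log₁₀ d + 5 = 19.34 − 5·2.0670 + 5 = 14.005
ΔM = M_A − M_B = 8.548 − (14.005) = -5.457; smaller M is more luminous → Star A.
L ratio = 10^(0.4 |ΔM|) = 10^2.183 = 152.3

Star A is more luminous, by a factor of 152.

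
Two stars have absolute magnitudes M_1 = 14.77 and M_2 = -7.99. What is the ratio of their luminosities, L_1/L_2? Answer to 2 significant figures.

L_1/L_2 ≈ 7.9×10^-10

ΔM = M_1 − M_2 = 22.76
L_1/L_2 = 10^(−0.4 ΔM) = 10^-9.104 = 7.870×10^-10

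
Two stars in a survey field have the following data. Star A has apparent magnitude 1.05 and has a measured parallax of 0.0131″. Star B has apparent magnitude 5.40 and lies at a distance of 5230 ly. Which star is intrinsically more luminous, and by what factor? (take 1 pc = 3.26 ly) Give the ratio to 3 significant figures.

Star B is more luminous, by a factor of 8.04.

Star A: d = 1/p = 1/0.0131″ = 76.34 pc
Star A: M = m − 5 log₁₀ d + 5 = 1.05 − 5·1.8827 + 5 = -3.364
Star B: d = 5230 ly / 3.26 = 1604 pc
Star B: M = m − 5 log₁₀ d + 5 = 5.40 − 5·3.2053 + 5 = -5.626
ΔM = M_A − M_B = -3.364 − (-5.626) = 2.263; smaller M is more luminous → Star B.
L ratio = 10^(0.4 |ΔM|) = 10^0.905 = 8.037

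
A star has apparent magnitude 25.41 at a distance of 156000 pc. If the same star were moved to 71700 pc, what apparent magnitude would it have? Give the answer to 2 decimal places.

m ≈ 23.72

Flux ∝ 1/d², so Δm = 5 log₁₀(d₂/d₁) = 5 log₁₀(71700/156000) = -1.688
m₂ = m₁ + Δm = 25.41 + (-1.688) = 23.722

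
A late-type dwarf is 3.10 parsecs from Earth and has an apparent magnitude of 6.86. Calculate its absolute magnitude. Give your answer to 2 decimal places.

5 log₁₀(d/10 pc) = 5 log₁₀(3.100) − 5 = -2.543
M = m − 5 log₁₀(d/10) = 6.86 + 2.543 = 9.403

M ≈ 9.40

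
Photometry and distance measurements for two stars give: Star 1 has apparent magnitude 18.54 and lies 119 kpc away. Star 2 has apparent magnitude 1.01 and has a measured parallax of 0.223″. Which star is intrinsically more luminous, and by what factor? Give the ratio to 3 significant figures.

Star 1 is more luminous, by a factor of 68.5.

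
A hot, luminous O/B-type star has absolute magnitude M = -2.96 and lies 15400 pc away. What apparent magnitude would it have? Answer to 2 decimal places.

m ≈ 12.98

m = M + 5 log₁₀ d − 5 = -2.96 + 5·4.1875 − 5 = 12.978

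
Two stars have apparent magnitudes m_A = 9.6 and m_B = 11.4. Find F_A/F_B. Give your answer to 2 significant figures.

F_A/F_B ≈ 5.2

Δm = 9.6 − (11.4) = -1.8
Flux ratio = 10^(−0.4 Δm) = 10^(−0.4 × -1.8) = 10^0.720 = 5.248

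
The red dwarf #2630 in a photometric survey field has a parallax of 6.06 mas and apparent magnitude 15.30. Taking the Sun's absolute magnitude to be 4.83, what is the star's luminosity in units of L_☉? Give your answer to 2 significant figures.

L/L_☉ ≈ 0.018

d = 1/p = 1000/6.06 mas = 165.0 pc
M = m − 5 log₁₀ d + 5 = 15.30 − 5·2.2175 + 5 = 9.212
M − M_☉ = 9.212 − 4.83 = 4.382
L/L_☉ = 10^(−0.4 × 4.382) = 0.01766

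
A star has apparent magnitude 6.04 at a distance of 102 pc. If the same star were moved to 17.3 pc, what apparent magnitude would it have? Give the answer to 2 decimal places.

m ≈ 2.19

Flux ∝ 1/d², so Δm = 5 log₁₀(d₂/d₁) = 5 log₁₀(17.3/102) = -3.853
m₂ = m₁ + Δm = 6.04 + (-3.853) = 2.187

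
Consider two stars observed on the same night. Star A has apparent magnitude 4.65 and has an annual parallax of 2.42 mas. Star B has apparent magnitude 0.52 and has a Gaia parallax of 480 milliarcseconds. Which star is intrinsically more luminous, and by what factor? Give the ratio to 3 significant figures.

Star A is more luminous, by a factor of 877.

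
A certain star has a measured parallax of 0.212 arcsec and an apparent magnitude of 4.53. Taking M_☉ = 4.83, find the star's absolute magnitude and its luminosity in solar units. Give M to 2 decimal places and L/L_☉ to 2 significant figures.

M ≈ 6.16; L/L_☉ ≈ 0.29

d = 1/p = 1/0.212″ = 4.717 pc
M = m − 5 log₁₀ d + 5 = 4.53 − 5·0.6737 + 5 = 6.162
M − M_☉ = 6.162 − 4.83 = 1.332
L/L_☉ = 10^(−0.4 × 1.332) = 0.2933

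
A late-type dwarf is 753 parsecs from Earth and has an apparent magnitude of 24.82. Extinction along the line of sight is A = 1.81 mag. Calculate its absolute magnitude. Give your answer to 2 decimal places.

5 log₁₀(d/10 pc) = 5 log₁₀(753.0) − 5 = 9.384
M = m − 5 log₁₀(d/10) − A = 24.82 − 9.384 − 1.81 = 13.626

M ≈ 13.63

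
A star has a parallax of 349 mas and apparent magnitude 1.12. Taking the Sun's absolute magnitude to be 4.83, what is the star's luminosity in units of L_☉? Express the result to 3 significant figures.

L/L_☉ ≈ 2.50

d = 1/p = 1000/349 mas = 2.865 pc
M = m − 5 log₁₀ d + 5 = 1.12 − 5·0.4572 + 5 = 3.834
M − M_☉ = 3.834 − 4.83 = -0.996
L/L_☉ = 10^(−0.4 × -0.996) = 2.502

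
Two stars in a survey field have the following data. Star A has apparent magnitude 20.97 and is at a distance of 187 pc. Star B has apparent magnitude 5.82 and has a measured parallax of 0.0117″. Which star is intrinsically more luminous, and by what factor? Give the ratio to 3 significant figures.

Star B is more luminous, by a factor of 240000.

Star A: M = m − 5 log₁₀ d + 5 = 20.97 − 5·2.2718 + 5 = 14.611
Star B: d = 1/p = 1/0.0117″ = 85.47 pc
Star B: M = m − 5 log₁₀ d + 5 = 5.82 − 5·1.9318 + 5 = 1.161
ΔM = M_A − M_B = 14.611 − (1.161) = 13.450; smaller M is more luminous → Star B.
L ratio = 10^(0.4 |ΔM|) = 10^5.380 = 239900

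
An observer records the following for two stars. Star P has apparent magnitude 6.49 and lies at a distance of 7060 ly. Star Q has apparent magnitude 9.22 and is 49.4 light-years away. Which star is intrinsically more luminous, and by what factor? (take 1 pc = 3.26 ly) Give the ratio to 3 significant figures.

Star P: d = 7060 ly / 3.26 = 2166 pc
Star P: M = m − 5 log₁₀ d + 5 = 6.49 − 5·3.3356 + 5 = -5.188
Star Q: d = 49.4 ly / 3.26 = 15.15 pc
Star Q: M = m − 5 log₁₀ d + 5 = 9.22 − 5·1.1805 + 5 = 8.317
ΔM = M_P − M_Q = -5.188 − (8.317) = -13.505; smaller M is more luminous → Star P.
L ratio = 10^(0.4 |ΔM|) = 10^5.402 = 252400

Star P is more luminous, by a factor of 252000.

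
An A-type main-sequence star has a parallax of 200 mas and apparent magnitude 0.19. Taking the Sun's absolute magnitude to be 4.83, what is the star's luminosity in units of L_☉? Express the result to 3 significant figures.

d = 1/p = 1000/200 mas = 5.000 pc
M = m − 5 log₁₀ d + 5 = 0.19 − 5·0.6990 + 5 = 1.695
M − M_☉ = 1.695 − 4.83 = -3.135
L/L_☉ = 10^(−0.4 × -3.135) = 17.94

L/L_☉ ≈ 17.9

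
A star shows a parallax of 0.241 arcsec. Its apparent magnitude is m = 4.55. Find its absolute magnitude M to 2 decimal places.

M ≈ 6.46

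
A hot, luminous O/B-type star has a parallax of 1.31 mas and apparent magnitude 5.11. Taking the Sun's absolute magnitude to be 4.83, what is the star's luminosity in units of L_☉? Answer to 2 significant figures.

L/L_☉ ≈ 4500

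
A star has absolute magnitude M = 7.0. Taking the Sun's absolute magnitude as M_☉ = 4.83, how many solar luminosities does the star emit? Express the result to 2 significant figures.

M − M_☉ = 7.0 − 4.83 = 2.170
L/L_☉ = 10^(−0.4 (M − M_☉)) = 10^-0.868 = 0.1355

L/L_☉ ≈ 0.14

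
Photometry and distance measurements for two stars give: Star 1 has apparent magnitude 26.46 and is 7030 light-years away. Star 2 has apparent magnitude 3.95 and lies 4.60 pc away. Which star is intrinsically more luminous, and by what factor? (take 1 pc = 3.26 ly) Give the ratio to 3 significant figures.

Star 1: d = 7030 ly / 3.26 = 2156 pc
Star 1: M = m − 5 log₁₀ d + 5 = 26.46 − 5·3.3337 + 5 = 14.791
Star 2: M = m − 5 log₁₀ d + 5 = 3.95 − 5·0.6628 + 5 = 5.636
ΔM = M_1 − M_2 = 14.791 − (5.636) = 9.155; smaller M is more luminous → Star 2.
L ratio = 10^(0.4 |ΔM|) = 10^3.662 = 4592

Star 2 is more luminous, by a factor of 4590.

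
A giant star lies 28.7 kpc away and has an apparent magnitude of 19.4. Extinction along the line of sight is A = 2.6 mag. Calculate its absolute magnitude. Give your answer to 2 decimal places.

M ≈ -0.49

d = 28.7 kpc = 28700 pc
5 log₁₀(d/10 pc) = 5 log₁₀(28700) − 5 = 17.289
M = m − 5 log₁₀(d/10) − A = 19.4 − 17.289 − 2.6 = -0.489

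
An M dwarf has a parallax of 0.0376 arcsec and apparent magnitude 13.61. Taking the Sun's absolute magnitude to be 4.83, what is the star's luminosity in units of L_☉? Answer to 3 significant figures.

L/L_☉ ≈ 2.18×10^-3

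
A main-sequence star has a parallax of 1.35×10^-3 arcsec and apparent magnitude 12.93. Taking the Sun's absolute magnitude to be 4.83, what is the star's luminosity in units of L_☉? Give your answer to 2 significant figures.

L/L_☉ ≈ 3.2

d = 1/p = 1/1.35×10^-3″ = 740.7 pc
M = m − 5 log₁₀ d + 5 = 12.93 − 5·2.8697 + 5 = 3.582
M − M_☉ = 3.582 − 4.83 = -1.248
L/L_☉ = 10^(−0.4 × -1.248) = 3.157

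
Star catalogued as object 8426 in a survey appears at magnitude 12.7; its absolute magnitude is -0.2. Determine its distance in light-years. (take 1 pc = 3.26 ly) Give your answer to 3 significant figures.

d ≈ 12400 ly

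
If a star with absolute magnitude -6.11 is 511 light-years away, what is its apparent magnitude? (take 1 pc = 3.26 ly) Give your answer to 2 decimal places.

m ≈ -0.13

d = 511 ly / 3.26 = 156.7 pc
m = M + 5 log₁₀ d − 5 = -6.11 + 5·2.1952 − 5 = -0.134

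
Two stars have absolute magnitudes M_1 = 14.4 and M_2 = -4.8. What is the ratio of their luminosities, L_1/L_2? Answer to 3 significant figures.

L_1/L_2 ≈ 2.09×10^-8

ΔM = M_1 − M_2 = 19.2
L_1/L_2 = 10^(−0.4 ΔM) = 10^-7.680 = 2.089×10^-8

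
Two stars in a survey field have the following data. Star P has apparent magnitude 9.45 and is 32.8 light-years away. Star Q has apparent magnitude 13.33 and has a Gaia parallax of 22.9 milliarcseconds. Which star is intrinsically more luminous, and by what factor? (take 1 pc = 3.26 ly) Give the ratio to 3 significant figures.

Star P: d = 32.8 ly / 3.26 = 10.06 pc
Star P: M = m − 5 log₁₀ d + 5 = 9.45 − 5·1.0027 + 5 = 9.437
Star Q: p = 22.9 mas = 0.0229″ → d = 1/p = 43.67 pc
Star Q: M = m − 5 log₁₀ d + 5 = 13.33 − 5·1.6402 + 5 = 10.129
ΔM = M_P − M_Q = 9.437 − (10.129) = -0.692; smaller M is more luminous → Star P.
L ratio = 10^(0.4 |ΔM|) = 10^0.277 = 1.892

Star P is more luminous, by a factor of 1.89.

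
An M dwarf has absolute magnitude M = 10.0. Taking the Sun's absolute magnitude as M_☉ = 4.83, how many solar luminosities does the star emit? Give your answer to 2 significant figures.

L/L_☉ ≈ 8.6×10^-3

M − M_☉ = 10.0 − 4.83 = 5.170
L/L_☉ = 10^(−0.4 (M − M_☉)) = 10^-2.068 = 8.551×10^-3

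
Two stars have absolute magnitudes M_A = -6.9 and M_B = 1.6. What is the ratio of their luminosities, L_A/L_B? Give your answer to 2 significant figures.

L_A/L_B ≈ 2500

ΔM = M_A − M_B = -8.5
L_A/L_B = 10^(−0.4 ΔM) = 10^3.400 = 2512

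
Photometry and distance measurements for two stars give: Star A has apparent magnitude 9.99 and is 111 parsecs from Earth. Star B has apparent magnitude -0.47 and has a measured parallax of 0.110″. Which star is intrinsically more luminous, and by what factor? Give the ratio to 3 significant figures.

Star A: M = m − 5 log₁₀ d + 5 = 9.99 − 5·2.0453 + 5 = 4.763
Star B: d = 1/p = 1/0.110″ = 9.091 pc
Star B: M = m − 5 log₁₀ d + 5 = -0.47 − 5·0.9586 + 5 = -0.263
ΔM = M_A − M_B = 4.763 − (-0.263) = 5.026; smaller M is more luminous → Star B.
L ratio = 10^(0.4 |ΔM|) = 10^2.011 = 102.5

Star B is more luminous, by a factor of 102.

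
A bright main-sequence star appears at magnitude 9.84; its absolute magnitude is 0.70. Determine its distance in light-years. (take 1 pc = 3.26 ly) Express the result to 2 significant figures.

d ≈ 2200 ly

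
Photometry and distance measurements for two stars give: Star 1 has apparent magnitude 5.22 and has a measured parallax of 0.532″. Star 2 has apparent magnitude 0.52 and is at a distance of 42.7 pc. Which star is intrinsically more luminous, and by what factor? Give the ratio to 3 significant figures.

Star 1: d = 1/p = 1/0.532″ = 1.880 pc
Star 1: M = m − 5 log₁₀ d + 5 = 5.22 − 5·0.2741 + 5 = 8.850
Star 2: M = m − 5 log₁₀ d + 5 = 0.52 − 5·1.6304 + 5 = -2.632
ΔM = M_1 − M_2 = 8.850 − (-2.632) = 11.482; smaller M is more luminous → Star 2.
L ratio = 10^(0.4 |ΔM|) = 10^4.593 = 39150

Star 2 is more luminous, by a factor of 39100.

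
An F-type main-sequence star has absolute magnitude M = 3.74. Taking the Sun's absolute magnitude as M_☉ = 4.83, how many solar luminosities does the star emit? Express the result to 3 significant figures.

M − M_☉ = 3.74 − 4.83 = -1.090
L/L_☉ = 10^(−0.4 (M − M_☉)) = 10^0.436 = 2.729

L/L_☉ ≈ 2.73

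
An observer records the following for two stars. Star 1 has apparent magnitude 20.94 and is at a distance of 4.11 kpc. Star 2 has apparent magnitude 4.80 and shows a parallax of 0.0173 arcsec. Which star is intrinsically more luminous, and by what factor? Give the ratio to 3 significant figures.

Star 2 is more luminous, by a factor of 565.

Star 1: d = 4.11 kpc = 4110 pc
Star 1: M = m − 5 log₁₀ d + 5 = 20.94 − 5·3.6138 + 5 = 7.871
Star 2: d = 1/p = 1/0.0173″ = 57.80 pc
Star 2: M = m − 5 log₁₀ d + 5 = 4.80 − 5·1.7620 + 5 = 0.990
ΔM = M_1 − M_2 = 7.871 − (0.990) = 6.881; smaller M is more luminous → Star 2.
L ratio = 10^(0.4 |ΔM|) = 10^2.752 = 565.2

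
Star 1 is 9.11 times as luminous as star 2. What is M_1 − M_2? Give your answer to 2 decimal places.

M_1 − M_2 ≈ -2.40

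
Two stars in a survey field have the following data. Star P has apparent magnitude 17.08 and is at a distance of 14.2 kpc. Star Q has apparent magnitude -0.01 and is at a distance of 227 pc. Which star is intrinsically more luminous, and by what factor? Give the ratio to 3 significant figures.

Star P: d = 14.2 kpc = 14200 pc
Star P: M = m − 5 log₁₀ d + 5 = 17.08 − 5·4.1523 + 5 = 1.319
Star Q: M = m − 5 log₁₀ d + 5 = -0.01 − 5·2.3560 + 5 = -6.790
ΔM = M_P − M_Q = 1.319 − (-6.790) = 8.109; smaller M is more luminous → Star Q.
L ratio = 10^(0.4 |ΔM|) = 10^3.243 = 1752

Star Q is more luminous, by a factor of 1750.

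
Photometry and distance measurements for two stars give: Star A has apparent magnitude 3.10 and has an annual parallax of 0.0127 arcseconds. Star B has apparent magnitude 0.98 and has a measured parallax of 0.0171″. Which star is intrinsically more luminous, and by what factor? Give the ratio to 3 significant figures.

Star B is more luminous, by a factor of 3.89.

Star A: d = 1/p = 1/0.0127″ = 78.74 pc
Star A: M = m − 5 log₁₀ d + 5 = 3.10 − 5·1.8962 + 5 = -1.381
Star B: d = 1/p = 1/0.0171″ = 58.48 pc
Star B: M = m − 5 log₁₀ d + 5 = 0.98 − 5·1.7670 + 5 = -2.855
ΔM = M_A − M_B = -1.381 − (-2.855) = 1.474; smaller M is more luminous → Star B.
L ratio = 10^(0.4 |ΔM|) = 10^0.590 = 3.887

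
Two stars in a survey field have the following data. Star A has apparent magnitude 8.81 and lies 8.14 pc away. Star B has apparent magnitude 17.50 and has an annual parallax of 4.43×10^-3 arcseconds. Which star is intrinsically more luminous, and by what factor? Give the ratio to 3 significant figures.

Star A is more luminous, by a factor of 3.89.

Star A: M = m − 5 log₁₀ d + 5 = 8.81 − 5·0.9106 + 5 = 9.257
Star B: d = 1/p = 1/4.43×10^-3″ = 225.7 pc
Star B: M = m − 5 log₁₀ d + 5 = 17.50 − 5·2.3536 + 5 = 10.732
ΔM = M_A − M_B = 9.257 − (10.732) = -1.475; smaller M is more luminous → Star A.
L ratio = 10^(0.4 |ΔM|) = 10^0.590 = 3.891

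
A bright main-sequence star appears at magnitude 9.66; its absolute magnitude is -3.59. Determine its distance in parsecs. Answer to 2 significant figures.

d ≈ 4500 pc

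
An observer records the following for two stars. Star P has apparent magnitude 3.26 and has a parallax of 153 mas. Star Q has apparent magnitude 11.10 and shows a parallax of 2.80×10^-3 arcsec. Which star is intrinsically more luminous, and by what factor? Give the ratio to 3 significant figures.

Star Q is more luminous, by a factor of 2.18.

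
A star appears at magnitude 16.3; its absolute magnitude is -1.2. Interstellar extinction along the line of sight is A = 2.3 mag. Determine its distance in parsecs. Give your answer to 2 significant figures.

d ≈ 11000 pc

m − M = 5 log₁₀(d/10 pc) + A  ⇒  16.3 − (-1.2) − 2.3 = 5 log₁₀(d/10)
15.200 = 5 log₁₀(d/10)
log₁₀ d = (m − M − A)/5 + 1 = 4.0400
d = 10^4.0400 = 10960 pc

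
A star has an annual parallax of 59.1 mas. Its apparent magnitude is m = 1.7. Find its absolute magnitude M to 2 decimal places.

M ≈ 0.56

p = 59.1 mas = 0.0591″ → d = 1/p = 16.92 pc
5 log₁₀(d/10 pc) = 5 log₁₀(16.92) − 5 = 1.142
M = m − 5 log₁₀(d/10) = 1.7 − 1.142 = 0.558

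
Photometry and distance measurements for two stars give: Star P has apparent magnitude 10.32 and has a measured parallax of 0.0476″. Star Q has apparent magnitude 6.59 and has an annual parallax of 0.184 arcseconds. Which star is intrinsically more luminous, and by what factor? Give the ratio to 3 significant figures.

Star Q is more luminous, by a factor of 2.08.

Star P: d = 1/p = 1/0.0476″ = 21.01 pc
Star P: M = m − 5 log₁₀ d + 5 = 10.32 − 5·1.3224 + 5 = 8.708
Star Q: d = 1/p = 1/0.184″ = 5.435 pc
Star Q: M = m − 5 log₁₀ d + 5 = 6.59 − 5·0.7352 + 5 = 7.914
ΔM = M_P − M_Q = 8.708 − (7.914) = 0.794; smaller M is more luminous → Star Q.
L ratio = 10^(0.4 |ΔM|) = 10^0.318 = 2.078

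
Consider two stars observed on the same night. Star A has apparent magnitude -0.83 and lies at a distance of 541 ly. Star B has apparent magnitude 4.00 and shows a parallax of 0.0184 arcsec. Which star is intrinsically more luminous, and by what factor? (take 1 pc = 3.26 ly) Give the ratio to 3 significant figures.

Star A is more luminous, by a factor of 797.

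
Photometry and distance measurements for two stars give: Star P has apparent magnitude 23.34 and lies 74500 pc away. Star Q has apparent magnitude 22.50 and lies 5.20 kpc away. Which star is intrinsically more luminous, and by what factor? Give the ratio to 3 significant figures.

Star P: M = m − 5 log₁₀ d + 5 = 23.34 − 5·4.8722 + 5 = 3.979
Star Q: d = 5.20 kpc = 5200 pc
Star Q: M = m − 5 log₁₀ d + 5 = 22.50 − 5·3.7160 + 5 = 8.920
ΔM = M_P − M_Q = 3.979 − (8.920) = -4.941; smaller M is more luminous → Star P.
L ratio = 10^(0.4 |ΔM|) = 10^1.976 = 94.69

Star P is more luminous, by a factor of 94.7.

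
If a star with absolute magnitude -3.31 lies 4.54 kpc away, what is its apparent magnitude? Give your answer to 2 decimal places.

d = 4.54 kpc = 4540 pc
m = M + 5 log₁₀ d − 5 = -3.31 + 5·3.6571 − 5 = 9.975

m ≈ 9.98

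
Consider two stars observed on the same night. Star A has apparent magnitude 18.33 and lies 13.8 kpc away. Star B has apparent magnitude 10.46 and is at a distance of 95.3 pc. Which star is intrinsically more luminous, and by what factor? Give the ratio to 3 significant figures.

Star A is more luminous, by a factor of 14.9.

Star A: d = 13.8 kpc = 13800 pc
Star A: M = m − 5 log₁₀ d + 5 = 18.33 − 5·4.1399 + 5 = 2.631
Star B: M = m − 5 log₁₀ d + 5 = 10.46 − 5·1.9791 + 5 = 5.565
ΔM = M_A − M_B = 2.631 − (5.565) = -2.934; smaller M is more luminous → Star A.
L ratio = 10^(0.4 |ΔM|) = 10^1.174 = 14.91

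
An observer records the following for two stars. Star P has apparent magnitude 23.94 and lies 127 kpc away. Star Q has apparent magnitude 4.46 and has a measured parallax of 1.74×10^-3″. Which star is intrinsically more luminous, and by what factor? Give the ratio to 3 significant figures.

Star Q is more luminous, by a factor of 1270.

Star P: d = 127 kpc = 127000 pc
Star P: M = m − 5 log₁₀ d + 5 = 23.94 − 5·5.1038 + 5 = 3.421
Star Q: d = 1/p = 1/1.74×10^-3″ = 574.7 pc
Star Q: M = m − 5 log₁₀ d + 5 = 4.46 − 5·2.7595 + 5 = -4.337
ΔM = M_P − M_Q = 3.421 − (-4.337) = 7.758; smaller M is more luminous → Star Q.
L ratio = 10^(0.4 |ΔM|) = 10^3.103 = 1269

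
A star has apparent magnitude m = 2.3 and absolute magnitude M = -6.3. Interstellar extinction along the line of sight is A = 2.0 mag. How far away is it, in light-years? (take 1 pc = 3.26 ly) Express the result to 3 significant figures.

d ≈ 681 ly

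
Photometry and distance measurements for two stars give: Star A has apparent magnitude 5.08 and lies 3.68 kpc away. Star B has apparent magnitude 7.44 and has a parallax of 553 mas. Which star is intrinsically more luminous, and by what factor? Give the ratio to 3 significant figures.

Star A: d = 3.68 kpc = 3680 pc
Star A: M = m − 5 log₁₀ d + 5 = 5.08 − 5·3.5658 + 5 = -7.749
Star B: p = 553 mas = 0.553″ → d = 1/p = 1.808 pc
Star B: M = m − 5 log₁₀ d + 5 = 7.44 − 5·0.2573 + 5 = 11.154
ΔM = M_A − M_B = -7.749 − (11.154) = -18.903; smaller M is more luminous → Star A.
L ratio = 10^(0.4 |ΔM|) = 10^7.561 = 3.640×10^7

Star A is more luminous, by a factor of 3.64×10^7.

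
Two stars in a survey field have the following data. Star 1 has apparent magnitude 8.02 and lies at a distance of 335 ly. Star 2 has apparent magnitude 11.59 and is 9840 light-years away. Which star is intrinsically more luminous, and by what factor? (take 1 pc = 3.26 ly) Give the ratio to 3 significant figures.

Star 2 is more luminous, by a factor of 32.2.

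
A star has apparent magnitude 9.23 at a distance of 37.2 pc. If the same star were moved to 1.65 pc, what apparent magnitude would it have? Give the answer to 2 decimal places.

Flux ∝ 1/d², so Δm = 5 log₁₀(d₂/d₁) = 5 log₁₀(1.65/37.2) = -6.765
m₂ = m₁ + Δm = 9.23 + (-6.765) = 2.465

m ≈ 2.46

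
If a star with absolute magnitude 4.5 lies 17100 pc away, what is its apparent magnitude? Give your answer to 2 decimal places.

m ≈ 20.66

m = M + 5 log₁₀ d − 5 = 4.5 + 5·4.2330 − 5 = 20.665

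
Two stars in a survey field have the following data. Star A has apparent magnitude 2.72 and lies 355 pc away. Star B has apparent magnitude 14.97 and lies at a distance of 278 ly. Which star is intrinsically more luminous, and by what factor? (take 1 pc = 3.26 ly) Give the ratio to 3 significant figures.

Star A is more luminous, by a factor of 1.38×10^6.

Star A: M = m − 5 log₁₀ d + 5 = 2.72 − 5·2.5502 + 5 = -5.031
Star B: d = 278 ly / 3.26 = 85.28 pc
Star B: M = m − 5 log₁₀ d + 5 = 14.97 − 5·1.9308 + 5 = 10.316
ΔM = M_A − M_B = -5.031 − (10.316) = -15.347; smaller M is more luminous → Star A.
L ratio = 10^(0.4 |ΔM|) = 10^6.139 = 1.377×10^6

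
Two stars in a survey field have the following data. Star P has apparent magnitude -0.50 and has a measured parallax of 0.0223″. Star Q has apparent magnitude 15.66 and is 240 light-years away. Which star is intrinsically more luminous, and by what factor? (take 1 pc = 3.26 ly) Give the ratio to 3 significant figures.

Star P: d = 1/p = 1/0.0223″ = 44.84 pc
Star P: M = m − 5 log₁₀ d + 5 = -0.50 − 5·1.6517 + 5 = -3.758
Star Q: d = 240 ly / 3.26 = 73.62 pc
Star Q: M = m − 5 log₁₀ d + 5 = 15.66 − 5·1.8670 + 5 = 11.325
ΔM = M_P − M_Q = -3.758 − (11.325) = -15.084; smaller M is more luminous → Star P.
L ratio = 10^(0.4 |ΔM|) = 10^6.033 = 1.080×10^6

Star P is more luminous, by a factor of 1.08×10^6.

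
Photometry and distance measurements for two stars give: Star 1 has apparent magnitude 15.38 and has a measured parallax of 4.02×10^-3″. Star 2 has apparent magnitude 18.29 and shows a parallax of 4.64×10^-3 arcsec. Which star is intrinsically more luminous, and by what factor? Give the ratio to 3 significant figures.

Star 1 is more luminous, by a factor of 19.4.

Star 1: d = 1/p = 1/4.02×10^-3″ = 248.8 pc
Star 1: M = m − 5 log₁₀ d + 5 = 15.38 − 5·2.3958 + 5 = 8.401
Star 2: d = 1/p = 1/4.64×10^-3″ = 215.5 pc
Star 2: M = m − 5 log₁₀ d + 5 = 18.29 − 5·2.3335 + 5 = 11.623
ΔM = M_1 − M_2 = 8.401 − (11.623) = -3.221; smaller M is more luminous → Star 1.
L ratio = 10^(0.4 |ΔM|) = 10^1.289 = 19.43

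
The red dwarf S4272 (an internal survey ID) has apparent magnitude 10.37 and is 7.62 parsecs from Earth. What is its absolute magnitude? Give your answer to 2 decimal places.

5 log₁₀(d/10 pc) = 5 log₁₀(7.620) − 5 = -0.590
M = m − 5 log₁₀(d/10) = 10.37 + 0.590 = 10.960

M ≈ 10.96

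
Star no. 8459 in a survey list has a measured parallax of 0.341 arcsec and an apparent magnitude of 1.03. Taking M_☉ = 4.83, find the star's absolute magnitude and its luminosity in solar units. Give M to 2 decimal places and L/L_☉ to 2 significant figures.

d = 1/p = 1/0.341″ = 2.933 pc
M = m − 5 log₁₀ d + 5 = 1.03 − 5·0.4672 + 5 = 3.694
M − M_☉ = 3.694 − 4.83 = -1.136
L/L_☉ = 10^(−0.4 × -1.136) = 2.848

M ≈ 3.69; L/L_☉ ≈ 2.8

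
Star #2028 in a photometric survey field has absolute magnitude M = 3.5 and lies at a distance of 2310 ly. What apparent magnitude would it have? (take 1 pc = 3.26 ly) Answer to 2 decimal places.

d = 2310 ly / 3.26 = 708.6 pc
m = M + 5 log₁₀ d − 5 = 3.5 + 5·2.8504 − 5 = 12.752

m ≈ 12.75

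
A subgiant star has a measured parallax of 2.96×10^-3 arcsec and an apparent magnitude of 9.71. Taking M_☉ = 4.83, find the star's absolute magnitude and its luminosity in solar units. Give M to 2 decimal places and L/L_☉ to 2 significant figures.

M ≈ 2.07; L/L_☉ ≈ 13

d = 1/p = 1/2.96×10^-3″ = 337.8 pc
M = m − 5 log₁₀ d + 5 = 9.71 − 5·2.5287 + 5 = 2.066
M − M_☉ = 2.066 − 4.83 = -2.764
L/L_☉ = 10^(−0.4 × -2.764) = 12.75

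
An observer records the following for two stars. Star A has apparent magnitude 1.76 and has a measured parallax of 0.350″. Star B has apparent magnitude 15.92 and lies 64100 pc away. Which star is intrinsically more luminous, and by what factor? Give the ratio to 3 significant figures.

Star A: d = 1/p = 1/0.350″ = 2.857 pc
Star A: M = m − 5 log₁₀ d + 5 = 1.76 − 5·0.4559 + 5 = 4.480
Star B: M = m − 5 log₁₀ d + 5 = 15.92 − 5·4.8069 + 5 = -3.114
ΔM = M_A − M_B = 4.480 − (-3.114) = 7.595; smaller M is more luminous → Star B.
L ratio = 10^(0.4 |ΔM|) = 10^3.038 = 1091

Star B is more luminous, by a factor of 1090.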